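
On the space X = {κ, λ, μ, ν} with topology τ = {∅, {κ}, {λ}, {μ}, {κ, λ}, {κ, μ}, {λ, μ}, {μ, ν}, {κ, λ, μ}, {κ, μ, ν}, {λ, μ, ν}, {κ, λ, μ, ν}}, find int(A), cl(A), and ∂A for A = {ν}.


int(A) = ∅, cl(A) = {ν}, ∂A = {ν}.

Closed sets in (X, τ) are complements of opens:
  closed(X, τ) = {∅, {κ}, {λ}, {ν}, {κ, λ}, {κ, ν}, {λ, ν}, {μ, ν}, {κ, λ, ν}, {κ, μ, ν}, {λ, μ, ν}, {κ, λ, μ, ν}}.
int(A) = ⋃ {U ∈ τ : U ⊆ A}. Opens contained in A: ∅.
Taking the union of these: int(A) = ∅.
cl(A) = ⋂ {C closed : A ⊆ C}. Closed sets containing A: {ν}, {κ, ν}, {λ, ν}, {μ, ν}, {κ, λ, ν}, {κ, μ, ν}, {λ, μ, ν}, {κ, λ, μ, ν}.
Intersecting these: cl(A) = {ν}.
∂A = cl(A) ∖ int(A) = {ν} ∖ ∅ = {ν}.


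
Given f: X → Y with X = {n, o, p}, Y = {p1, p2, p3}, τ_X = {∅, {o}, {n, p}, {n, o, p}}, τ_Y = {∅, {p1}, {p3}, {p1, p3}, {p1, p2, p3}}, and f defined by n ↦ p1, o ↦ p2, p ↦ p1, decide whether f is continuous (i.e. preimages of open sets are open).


f IS continuous.

Compute f^{-1}(U) for each U ∈ τ_Y:
  U = ∅: f^{-1}(U) = ∅ ∈ τ_X ✓.
  U = {p1}: f^{-1}(U) = {n, p} ∈ τ_X ✓.
  U = {p3}: f^{-1}(U) = ∅ ∈ τ_X ✓.
  U = {p1, p3}: f^{-1}(U) = {n, p} ∈ τ_X ✓.
  U = {p1, p2, p3}: f^{-1}(U) = {n, o, p} ∈ τ_X ✓.
Every preimage lies in τ_X, so f IS continuous.


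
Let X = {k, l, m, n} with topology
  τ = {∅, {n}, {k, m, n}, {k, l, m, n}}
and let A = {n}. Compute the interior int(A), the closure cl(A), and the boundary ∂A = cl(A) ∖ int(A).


int(A) = {n}, cl(A) = {k, l, m, n}, ∂A = {k, l, m}.

Closed sets in (X, τ) are complements of opens:
  closed(X, τ) = {∅, {l}, {k, l, m}, {k, l, m, n}}.
int(A) = ⋃ {U ∈ τ : U ⊆ A}. Opens contained in A: ∅, {n}.
Taking the union of these: int(A) = {n}.
cl(A) = ⋂ {C closed : A ⊆ C}. Closed sets containing A: {k, l, m, n}.
Intersecting these: cl(A) = {k, l, m, n}.
∂A = cl(A) ∖ int(A) = {k, l, m, n} ∖ {n} = {k, l, m}.


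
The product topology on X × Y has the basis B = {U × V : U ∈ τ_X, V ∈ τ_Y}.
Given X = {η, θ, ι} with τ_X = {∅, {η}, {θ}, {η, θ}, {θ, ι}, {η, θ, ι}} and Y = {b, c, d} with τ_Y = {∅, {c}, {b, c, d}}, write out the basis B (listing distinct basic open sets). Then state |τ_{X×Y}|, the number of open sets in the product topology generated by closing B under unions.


Basis B = {∅ × ∅, {η} × {c}, {θ} × {c}, {η, θ} × {c}, {θ, ι} × {c}, {η} × {b, c, d}, {η, θ, ι} × {c}, {θ} × {b, c, d}, {η, θ} × {b, c, d}, {θ, ι} × {b, c, d}, {η, θ, ι} × {b, c, d}}; |τ_{X×Y}| = 18.

Enumerate products U × V with U ∈ τ_X, V ∈ τ_Y (deduplicated):
  ∅ × ∅ = {} (∅)
  {η} × {c} = {(η,c)}
  {θ} × {c} = {(θ,c)}
  {η, θ} × {c} = {(η,c), (θ,c)}
  {θ, ι} × {c} = {(θ,c), (ι,c)}
  {η} × {b, c, d} = {(η,b), (η,c), (η,d)}
  {η, θ, ι} × {c} = {(η,c), (θ,c), (ι,c)}
  {θ} × {b, c, d} = {(θ,b), (θ,c), (θ,d)}
  {η, θ} × {b, c, d} = {(η,b), (η,c), (η,d), (θ,b), (θ,c), (θ,d)}
  {θ, ι} × {b, c, d} = {(θ,b), (θ,c), (θ,d), (ι,b), (ι,c), (ι,d)}
  {η, θ, ι} × {b, c, d} = {(η,b), (η,c), (η,d), (θ,b), (θ,c), (θ,d), (ι,b), (ι,c), (ι,d)}
These 11 distinct sets form the basis B.
Close under arbitrary unions to get τ_{X×Y}; counting gives |τ_{X×Y}| = 18.


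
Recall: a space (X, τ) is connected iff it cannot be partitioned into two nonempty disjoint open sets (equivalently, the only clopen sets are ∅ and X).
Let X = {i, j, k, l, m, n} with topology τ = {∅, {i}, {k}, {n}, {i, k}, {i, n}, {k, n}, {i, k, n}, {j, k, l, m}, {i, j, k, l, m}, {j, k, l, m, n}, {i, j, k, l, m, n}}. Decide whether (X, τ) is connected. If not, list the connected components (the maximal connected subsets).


(X, τ) is disconnected; components = [{i}, {n}, {j, k, l, m}].

Find clopen sets (U ∈ τ with X ∖ U ∈ τ):
  U = ∅, X ∖ U = {i, j, k, l, m, n} — both open, so U is clopen.
  U = {i}, X ∖ U = {j, k, l, m, n} — both open, so U is clopen.
  U = {n}, X ∖ U = {i, j, k, l, m} — both open, so U is clopen.
  U = {i, n}, X ∖ U = {j, k, l, m} — both open, so U is clopen.
  U = {j, k, l, m}, X ∖ U = {i, n} — both open, so U is clopen.
  U = {i, j, k, l, m}, X ∖ U = {n} — both open, so U is clopen.
  U = {j, k, l, m, n}, X ∖ U = {i} — both open, so U is clopen.
  U = {i, j, k, l, m, n}, X ∖ U = ∅ — both open, so U is clopen.
Nontrivial clopen(s) exist: e.g. {j, k, l, m, n}. So (X, τ) is disconnected.
Compute connected components by grouping points that agree on all clopens:
  component: {i}
  component: {n}
  component: {j, k, l, m}


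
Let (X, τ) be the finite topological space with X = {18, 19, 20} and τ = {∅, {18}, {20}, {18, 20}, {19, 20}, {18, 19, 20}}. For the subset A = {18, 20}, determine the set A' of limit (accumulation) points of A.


A' = {19}

For each x ∈ X, list the open sets U ∈ τ with x ∈ U, then check whether U ∩ (A ∖ {x}) ≠ ∅ for every such U.
  x = 18: open {18} ∋ x has {18} ∩ (A ∖ {18}) = ∅, so x is NOT a limit point.
  x = 19: opens ∋ x are {19, 20}, {18, 19, 20}; each meets A ∖ {19}, so x IS a limit point.
  x = 20: open {20} ∋ x has {20} ∩ (A ∖ {20}) = ∅, so x is NOT a limit point.
Collecting: A' = {19}.


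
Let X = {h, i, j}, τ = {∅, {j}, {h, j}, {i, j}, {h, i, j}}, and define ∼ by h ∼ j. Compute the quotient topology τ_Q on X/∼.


X/∼ = {[h=j], [i]}; |τ_Q| = 3.

Equivalence classes: [h=j], [i].
Quotient map π: X → X/∼ sends h ↦ [h=j], i ↦ [i], j ↦ [h=j].
For each subset V ⊆ X/∼, compute π^{-1}(V) ⊆ X and check whether π^{-1}(V) ∈ τ. V is open in τ_Q iff π^{-1}(V) ∈ τ.
  V = {}: π^{-1}(V) = ∅ ∈ τ ✓.
  V = {[h=j]}: π^{-1}(V) = {h, j} ∈ τ ✓.
  V = {[i]}: π^{-1}(V) = {i} ∉ τ ✗.
  V = {[h=j], [i]}: π^{-1}(V) = {h, i, j} ∈ τ ✓.
Open sets in the quotient: τ_Q = {{}, {[h=j]}, {[h=j], [i]}} (3 elements).


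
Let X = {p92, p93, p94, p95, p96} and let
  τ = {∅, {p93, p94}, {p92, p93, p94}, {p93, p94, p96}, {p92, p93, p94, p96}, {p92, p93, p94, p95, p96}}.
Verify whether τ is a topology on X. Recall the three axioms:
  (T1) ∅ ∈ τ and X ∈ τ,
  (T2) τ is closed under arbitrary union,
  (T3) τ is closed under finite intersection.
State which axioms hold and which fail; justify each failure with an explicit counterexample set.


τ IS a topology on X.

Axiom (T1): ∅ ∈ τ? Yes; X ∈ τ? Yes.
Axiom (T2/T3): check pairwise unions and intersections of members of τ.
All pairwise intersections and unions checked — each lies in τ. Therefore τ satisfies (T1), (T2), (T3): it IS a topology on X.


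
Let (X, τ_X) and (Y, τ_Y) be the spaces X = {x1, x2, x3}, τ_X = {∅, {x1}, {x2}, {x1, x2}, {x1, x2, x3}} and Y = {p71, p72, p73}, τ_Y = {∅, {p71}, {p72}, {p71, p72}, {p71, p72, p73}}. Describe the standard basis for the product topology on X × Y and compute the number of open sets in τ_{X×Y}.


Basis B = {∅ × ∅, {x1} × {p71}, {x1} × {p72}, {x2} × {p71}, {x2} × {p72}, {x1} × {p71, p72}, {x1, x2} × {p71}, {x1, x2} × {p72}, {x2} × {p71, p72}, {x1} × {p71, p72, p73}, {x1, x2, x3} × {p71}, {x1, x2, x3} × {p72}, {x2} × {p71, p72, p73}, {x1, x2} × {p71, p72}, {x1, x2} × {p71, p72, p73}, {x1, x2, x3} × {p71, p72}, {x1, x2, x3} × {p71, p72, p73}}; |τ_{X×Y}| = 48.

Enumerate products U × V with U ∈ τ_X, V ∈ τ_Y (deduplicated):
  ∅ × ∅ = {} (∅)
  {x1} × {p71} = {(x1,p71)}
  {x1} × {p72} = {(x1,p72)}
  {x2} × {p71} = {(x2,p71)}
  {x2} × {p72} = {(x2,p72)}
  {x1} × {p71, p72} = {(x1,p71), (x1,p72)}
  {x1, x2} × {p71} = {(x1,p71), (x2,p71)}
  {x1, x2} × {p72} = {(x1,p72), (x2,p72)}
  {x2} × {p71, p72} = {(x2,p71), (x2,p72)}
  {x1} × {p71, p72, p73} = {(x1,p71), (x1,p72), (x1,p73)}
  {x1, x2, x3} × {p71} = {(x1,p71), (x2,p71), (x3,p71)}
  {x1, x2, x3} × {p72} = {(x1,p72), (x2,p72), (x3,p72)}
  {x2} × {p71, p72, p73} = {(x2,p71), (x2,p72), (x2,p73)}
  {x1, x2} × {p71, p72} = {(x1,p71), (x1,p72), (x2,p71), (x2,p72)}
  {x1, x2} × {p71, p72, p73} = {(x1,p71), (x1,p72), (x1,p73), (x2,p71), (x2,p72), (x2,p73)}
  {x1, x2, x3} × {p71, p72} = {(x1,p71), (x1,p72), (x2,p71), (x2,p72), (x3,p71), (x3,p72)}
  {x1, x2, x3} × {p71, p72, p73} = {(x1,p71), (x1,p72), (x1,p73), (x2,p71), (x2,p72), (x2,p73), (x3,p71), (x3,p72), (x3,p73)}
These 17 distinct sets form the basis B.
Close under arbitrary unions to get τ_{X×Y}; counting gives |τ_{X×Y}| = 48.


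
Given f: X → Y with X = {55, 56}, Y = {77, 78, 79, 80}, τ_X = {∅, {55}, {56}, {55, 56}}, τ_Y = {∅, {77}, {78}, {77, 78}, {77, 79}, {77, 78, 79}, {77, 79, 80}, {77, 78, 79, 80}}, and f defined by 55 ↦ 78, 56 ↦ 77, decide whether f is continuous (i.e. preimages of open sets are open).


f IS continuous.

Compute f^{-1}(U) for each U ∈ τ_Y:
  U = ∅: f^{-1}(U) = ∅ ∈ τ_X ✓.
  U = {77}: f^{-1}(U) = {56} ∈ τ_X ✓.
  U = {78}: f^{-1}(U) = {55} ∈ τ_X ✓.
  U = {77, 78}: f^{-1}(U) = {55, 56} ∈ τ_X ✓.
  U = {77, 79}: f^{-1}(U) = {56} ∈ τ_X ✓.
  U = {77, 78, 79}: f^{-1}(U) = {55, 56} ∈ τ_X ✓.
  U = {77, 79, 80}: f^{-1}(U) = {56} ∈ τ_X ✓.
  U = {77, 78, 79, 80}: f^{-1}(U) = {55, 56} ∈ τ_X ✓.
Every preimage lies in τ_X, so f IS continuous.


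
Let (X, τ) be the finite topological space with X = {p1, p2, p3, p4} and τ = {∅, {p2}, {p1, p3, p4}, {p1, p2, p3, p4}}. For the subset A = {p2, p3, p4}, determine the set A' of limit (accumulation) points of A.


A' = {p1, p3, p4}

For each x ∈ X, list the open sets U ∈ τ with x ∈ U, then check whether U ∩ (A ∖ {x}) ≠ ∅ for every such U.
  x = p1: opens ∋ x are {p1, p3, p4}, {p1, p2, p3, p4}; each meets A ∖ {p1}, so x IS a limit point.
  x = p2: open {p2} ∋ x has {p2} ∩ (A ∖ {p2}) = ∅, so x is NOT a limit point.
  x = p3: opens ∋ x are {p1, p3, p4}, {p1, p2, p3, p4}; each meets A ∖ {p3}, so x IS a limit point.
  x = p4: opens ∋ x are {p1, p3, p4}, {p1, p2, p3, p4}; each meets A ∖ {p4}, so x IS a limit point.
Collecting: A' = {p1, p3, p4}.


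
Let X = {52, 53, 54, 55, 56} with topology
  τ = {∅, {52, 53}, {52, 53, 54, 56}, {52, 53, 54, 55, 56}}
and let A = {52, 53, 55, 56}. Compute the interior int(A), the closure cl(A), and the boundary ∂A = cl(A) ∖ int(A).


int(A) = {52, 53}, cl(A) = {52, 53, 54, 55, 56}, ∂A = {54, 55, 56}.

Closed sets in (X, τ) are complements of opens:
  closed(X, τ) = {∅, {55}, {54, 55, 56}, {52, 53, 54, 55, 56}}.
int(A) = ⋃ {U ∈ τ : U ⊆ A}. Opens contained in A: ∅, {52, 53}.
Taking the union of these: int(A) = {52, 53}.
cl(A) = ⋂ {C closed : A ⊆ C}. Closed sets containing A: {52, 53, 54, 55, 56}.
Intersecting these: cl(A) = {52, 53, 54, 55, 56}.
∂A = cl(A) ∖ int(A) = {52, 53, 54, 55, 56} ∖ {52, 53} = {54, 55, 56}.


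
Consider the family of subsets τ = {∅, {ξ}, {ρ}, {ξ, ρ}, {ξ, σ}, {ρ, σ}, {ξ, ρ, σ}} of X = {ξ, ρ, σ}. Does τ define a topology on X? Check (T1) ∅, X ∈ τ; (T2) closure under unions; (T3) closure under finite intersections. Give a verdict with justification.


τ is NOT a topology on X.

Axiom (T1): ∅ ∈ τ? Yes; X ∈ τ? Yes.
Axiom (T2/T3): check pairwise unions and intersections of members of τ.
Counterexample for (T3): {ξ, σ} ∩ {ρ, σ} = {σ} ∉ τ. Therefore τ is NOT a topology.


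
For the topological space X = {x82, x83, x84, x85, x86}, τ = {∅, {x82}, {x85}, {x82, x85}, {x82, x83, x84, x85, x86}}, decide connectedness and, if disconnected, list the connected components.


(X, τ) is connected.

Find clopen sets (U ∈ τ with X ∖ U ∈ τ):
  U = ∅, X ∖ U = {x82, x83, x84, x85, x86} — both open, so U is clopen.
  U = {x82, x83, x84, x85, x86}, X ∖ U = ∅ — both open, so U is clopen.
Only trivial clopens (∅ and X) exist, so (X, τ) is connected.
Compute connected components by grouping points that agree on all clopens:
  component: {x82, x83, x84, x85, x86}


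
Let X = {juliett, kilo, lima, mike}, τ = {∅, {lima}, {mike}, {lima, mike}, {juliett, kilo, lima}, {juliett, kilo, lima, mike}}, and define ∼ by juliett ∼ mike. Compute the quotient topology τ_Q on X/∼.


X/∼ = {[juliett=mike], [kilo], [lima]}; |τ_Q| = 3.

Equivalence classes: [juliett=mike], [kilo], [lima].
Quotient map π: X → X/∼ sends juliett ↦ [juliett=mike], kilo ↦ [kilo], lima ↦ [lima], mike ↦ [juliett=mike].
For each subset V ⊆ X/∼, compute π^{-1}(V) ⊆ X and check whether π^{-1}(V) ∈ τ. V is open in τ_Q iff π^{-1}(V) ∈ τ.
  V = {}: π^{-1}(V) = ∅ ∈ τ ✓.
  V = {[juliett=mike]}: π^{-1}(V) = {juliett, mike} ∉ τ ✗.
  V = {[kilo]}: π^{-1}(V) = {kilo} ∉ τ ✗.
  V = {[juliett=mike], [kilo]}: π^{-1}(V) = {juliett, kilo, mike} ∉ τ ✗.
  V = {[lima]}: π^{-1}(V) = {lima} ∈ τ ✓.
  V = {[juliett=mike], [lima]}: π^{-1}(V) = {juliett, lima, mike} ∉ τ ✗.
  V = {[kilo], [lima]}: π^{-1}(V) = {kilo, lima} ∉ τ ✗.
  V = {[juliett=mike], [kilo], [lima]}: π^{-1}(V) = {juliett, kilo, lima, mike} ∈ τ ✓.
Open sets in the quotient: τ_Q = {{}, {[lima]}, {[juliett=mike], [kilo], [lima]}} (3 elements).


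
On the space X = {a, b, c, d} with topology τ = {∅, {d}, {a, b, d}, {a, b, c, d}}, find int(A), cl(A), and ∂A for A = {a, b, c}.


int(A) = ∅, cl(A) = {a, b, c}, ∂A = {a, b, c}.

Closed sets in (X, τ) are complements of opens:
  closed(X, τ) = {∅, {c}, {a, b, c}, {a, b, c, d}}.
int(A) = ⋃ {U ∈ τ : U ⊆ A}. Opens contained in A: ∅.
Taking the union of these: int(A) = ∅.
cl(A) = ⋂ {C closed : A ⊆ C}. Closed sets containing A: {a, b, c}, {a, b, c, d}.
Intersecting these: cl(A) = {a, b, c}.
∂A = cl(A) ∖ int(A) = {a, b, c} ∖ ∅ = {a, b, c}.


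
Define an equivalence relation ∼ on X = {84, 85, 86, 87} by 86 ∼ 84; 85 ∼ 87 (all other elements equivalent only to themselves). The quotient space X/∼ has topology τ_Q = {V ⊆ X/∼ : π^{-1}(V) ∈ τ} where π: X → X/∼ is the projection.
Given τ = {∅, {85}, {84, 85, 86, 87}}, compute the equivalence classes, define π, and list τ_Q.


X/∼ = {[84=86], [85=87]}; |τ_Q| = 2.

Equivalence classes: [84=86], [85=87].
Quotient map π: X → X/∼ sends 84 ↦ [84=86], 85 ↦ [85=87], 86 ↦ [84=86], 87 ↦ [85=87].
For each subset V ⊆ X/∼, compute π^{-1}(V) ⊆ X and check whether π^{-1}(V) ∈ τ. V is open in τ_Q iff π^{-1}(V) ∈ τ.
  V = {}: π^{-1}(V) = ∅ ∈ τ ✓.
  V = {[84=86]}: π^{-1}(V) = {84, 86} ∉ τ ✗.
  V = {[85=87]}: π^{-1}(V) = {85, 87} ∉ τ ✗.
  V = {[84=86], [85=87]}: π^{-1}(V) = {84, 85, 86, 87} ∈ τ ✓.
Open sets in the quotient: τ_Q = {{}, {[84=86], [85=87]}} (2 elements).


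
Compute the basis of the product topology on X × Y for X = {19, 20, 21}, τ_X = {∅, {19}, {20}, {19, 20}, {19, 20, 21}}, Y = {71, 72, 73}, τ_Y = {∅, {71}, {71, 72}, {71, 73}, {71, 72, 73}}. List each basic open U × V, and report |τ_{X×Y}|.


Basis B = {∅ × ∅, {19} × {71}, {20} × {71}, {19} × {71, 72}, {19} × {71, 73}, {19, 20} × {71}, {20} × {71, 72}, {20} × {71, 73}, {19} × {71, 72, 73}, {19, 20, 21} × {71}, {20} × {71, 72, 73}, {19, 20} × {71, 72}, {19, 20} × {71, 73}, {19, 20} × {71, 72, 73}, {19, 20, 21} × {71, 72}, {19, 20, 21} × {71, 73}, {19, 20, 21} × {71, 72, 73}}; |τ_{X×Y}| = 50.

Enumerate products U × V with U ∈ τ_X, V ∈ τ_Y (deduplicated):
  ∅ × ∅ = {} (∅)
  {19} × {71} = {(19,71)}
  {20} × {71} = {(20,71)}
  {19} × {71, 72} = {(19,71), (19,72)}
  {19} × {71, 73} = {(19,71), (19,73)}
  {19, 20} × {71} = {(19,71), (20,71)}
  {20} × {71, 72} = {(20,71), (20,72)}
  {20} × {71, 73} = {(20,71), (20,73)}
  {19} × {71, 72, 73} = {(19,71), (19,72), (19,73)}
  {19, 20, 21} × {71} = {(19,71), (20,71), (21,71)}
  {20} × {71, 72, 73} = {(20,71), (20,72), (20,73)}
  {19, 20} × {71, 72} = {(19,71), (19,72), (20,71), (20,72)}
  {19, 20} × {71, 73} = {(19,71), (19,73), (20,71), (20,73)}
  {19, 20} × {71, 72, 73} = {(19,71), (19,72), (19,73), (20,71), (20,72), (20,73)}
  {19, 20, 21} × {71, 72} = {(19,71), (19,72), (20,71), (20,72), (21,71), (21,72)}
  {19, 20, 21} × {71, 73} = {(19,71), (19,73), (20,71), (20,73), (21,71), (21,73)}
  {19, 20, 21} × {71, 72, 73} = {(19,71), (19,72), (19,73), (20,71), (20,72), (20,73), (21,71), (21,72), (21,73)}
These 17 distinct sets form the basis B.
Close under arbitrary unions to get τ_{X×Y}; counting gives |τ_{X×Y}| = 50.


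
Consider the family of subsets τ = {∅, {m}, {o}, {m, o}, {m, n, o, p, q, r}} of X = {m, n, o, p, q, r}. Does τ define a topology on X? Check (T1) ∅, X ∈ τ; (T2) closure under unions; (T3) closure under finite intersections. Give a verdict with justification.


τ IS a topology on X.

Axiom (T1): ∅ ∈ τ? Yes; X ∈ τ? Yes.
Axiom (T2/T3): check pairwise unions and intersections of members of τ.
All pairwise intersections and unions checked — each lies in τ. Therefore τ satisfies (T1), (T2), (T3): it IS a topology on X.


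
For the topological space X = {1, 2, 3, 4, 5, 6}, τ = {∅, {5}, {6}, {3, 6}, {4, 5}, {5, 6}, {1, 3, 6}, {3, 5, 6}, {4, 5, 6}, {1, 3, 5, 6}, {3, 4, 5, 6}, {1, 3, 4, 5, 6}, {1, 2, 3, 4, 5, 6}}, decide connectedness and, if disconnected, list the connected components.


(X, τ) is connected.

Find clopen sets (U ∈ τ with X ∖ U ∈ τ):
  U = ∅, X ∖ U = {1, 2, 3, 4, 5, 6} — both open, so U is clopen.
  U = {1, 2, 3, 4, 5, 6}, X ∖ U = ∅ — both open, so U is clopen.
Only trivial clopens (∅ and X) exist, so (X, τ) is connected.
Compute connected components by grouping points that agree on all clopens:
  component: {1, 2, 3, 4, 5, 6}


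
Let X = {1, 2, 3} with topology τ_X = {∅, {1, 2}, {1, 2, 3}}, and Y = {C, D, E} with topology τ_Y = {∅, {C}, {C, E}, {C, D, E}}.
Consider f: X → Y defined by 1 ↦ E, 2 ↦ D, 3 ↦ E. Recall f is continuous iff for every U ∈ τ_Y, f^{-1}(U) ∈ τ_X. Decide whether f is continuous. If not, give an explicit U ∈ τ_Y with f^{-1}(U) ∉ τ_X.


f is NOT continuous.

Compute f^{-1}(U) for each U ∈ τ_Y:
  U = ∅: f^{-1}(U) = ∅ ∈ τ_X ✓.
  U = {C}: f^{-1}(U) = ∅ ∈ τ_X ✓.
  U = {C, E}: f^{-1}(U) = {1, 3} ∉ τ_X ✗.
  U = {C, D, E}: f^{-1}(U) = {1, 2, 3} ∈ τ_X ✓.
Found U = {C, E} with f^{-1}(U) = {1, 3} not in τ_X. Therefore f is NOT continuous.


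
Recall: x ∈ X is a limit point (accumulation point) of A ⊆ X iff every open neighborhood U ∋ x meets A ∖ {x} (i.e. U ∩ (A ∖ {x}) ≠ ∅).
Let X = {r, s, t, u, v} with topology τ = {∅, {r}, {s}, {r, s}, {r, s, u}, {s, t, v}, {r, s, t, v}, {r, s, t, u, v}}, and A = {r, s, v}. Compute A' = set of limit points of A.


A' = {t, u, v}

For each x ∈ X, list the open sets U ∈ τ with x ∈ U, then check whether U ∩ (A ∖ {x}) ≠ ∅ for every such U.
  x = r: open {r} ∋ x has {r} ∩ (A ∖ {r}) = ∅, so x is NOT a limit point.
  x = s: open {s} ∋ x has {s} ∩ (A ∖ {s}) = ∅, so x is NOT a limit point.
  x = t: opens ∋ x are {s, t, v}, {r, s, t, v}, {r, s, t, u, v}; each meets A ∖ {t}, so x IS a limit point.
  x = u: opens ∋ x are {r, s, u}, {r, s, t, u, v}; each meets A ∖ {u}, so x IS a limit point.
  x = v: opens ∋ x are {s, t, v}, {r, s, t, v}, {r, s, t, u, v}; each meets A ∖ {v}, so x IS a limit point.
Collecting: A' = {t, u, v}.


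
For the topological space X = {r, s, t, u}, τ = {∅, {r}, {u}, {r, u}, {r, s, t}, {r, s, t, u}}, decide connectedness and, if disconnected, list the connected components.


(X, τ) is disconnected; components = [{u}, {r, s, t}].

Find clopen sets (U ∈ τ with X ∖ U ∈ τ):
  U = ∅, X ∖ U = {r, s, t, u} — both open, so U is clopen.
  U = {u}, X ∖ U = {r, s, t} — both open, so U is clopen.
  U = {r, s, t}, X ∖ U = {u} — both open, so U is clopen.
  U = {r, s, t, u}, X ∖ U = ∅ — both open, so U is clopen.
Nontrivial clopen(s) exist: e.g. {u}. So (X, τ) is disconnected.
Compute connected components by grouping points that agree on all clopens:
  component: {u}
  component: {r, s, t}


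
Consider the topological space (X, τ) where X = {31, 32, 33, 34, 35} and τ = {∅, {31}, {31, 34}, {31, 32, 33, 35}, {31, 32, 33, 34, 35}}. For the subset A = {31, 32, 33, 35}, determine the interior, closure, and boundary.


int(A) = {31, 32, 33, 35}, cl(A) = {31, 32, 33, 34, 35}, ∂A = {34}.

Closed sets in (X, τ) are complements of opens:
  closed(X, τ) = {∅, {34}, {32, 33, 35}, {32, 33, 34, 35}, {31, 32, 33, 34, 35}}.
int(A) = ⋃ {U ∈ τ : U ⊆ A}. Opens contained in A: ∅, {31}, {31, 32, 33, 35}.
Taking the union of these: int(A) = {31, 32, 33, 35}.
cl(A) = ⋂ {C closed : A ⊆ C}. Closed sets containing A: {31, 32, 33, 34, 35}.
Intersecting these: cl(A) = {31, 32, 33, 34, 35}.
∂A = cl(A) ∖ int(A) = {31, 32, 33, 34, 35} ∖ {31, 32, 33, 35} = {34}.


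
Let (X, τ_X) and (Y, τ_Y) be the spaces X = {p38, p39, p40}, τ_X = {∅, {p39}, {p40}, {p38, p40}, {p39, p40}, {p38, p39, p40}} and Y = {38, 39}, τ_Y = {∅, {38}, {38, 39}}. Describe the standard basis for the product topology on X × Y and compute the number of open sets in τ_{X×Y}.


Basis B = {∅ × ∅, {p39} × {38}, {p40} × {38}, {p38, p40} × {38}, {p39} × {38, 39}, {p39, p40} × {38}, {p40} × {38, 39}, {p38, p39, p40} × {38}, {p38, p40} × {38, 39}, {p39, p40} × {38, 39}, {p38, p39, p40} × {38, 39}}; |τ_{X×Y}| = 18.

Enumerate products U × V with U ∈ τ_X, V ∈ τ_Y (deduplicated):
  ∅ × ∅ = {} (∅)
  {p39} × {38} = {(p39,38)}
  {p40} × {38} = {(p40,38)}
  {p38, p40} × {38} = {(p38,38), (p40,38)}
  {p39} × {38, 39} = {(p39,38), (p39,39)}
  {p39, p40} × {38} = {(p39,38), (p40,38)}
  {p40} × {38, 39} = {(p40,38), (p40,39)}
  {p38, p39, p40} × {38} = {(p38,38), (p39,38), (p40,38)}
  {p38, p40} × {38, 39} = {(p38,38), (p38,39), (p40,38), (p40,39)}
  {p39, p40} × {38, 39} = {(p39,38), (p39,39), (p40,38), (p40,39)}
  {p38, p39, p40} × {38, 39} = {(p38,38), (p38,39), (p39,38), (p39,39), (p40,38), (p40,39)}
These 11 distinct sets form the basis B.
Close under arbitrary unions to get τ_{X×Y}; counting gives |τ_{X×Y}| = 18.


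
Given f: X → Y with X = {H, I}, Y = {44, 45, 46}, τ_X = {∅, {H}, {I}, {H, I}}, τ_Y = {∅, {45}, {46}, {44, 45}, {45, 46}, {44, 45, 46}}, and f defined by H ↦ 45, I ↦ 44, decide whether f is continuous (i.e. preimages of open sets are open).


f IS continuous.

Compute f^{-1}(U) for each U ∈ τ_Y:
  U = ∅: f^{-1}(U) = ∅ ∈ τ_X ✓.
  U = {45}: f^{-1}(U) = {H} ∈ τ_X ✓.
  U = {46}: f^{-1}(U) = ∅ ∈ τ_X ✓.
  U = {44, 45}: f^{-1}(U) = {H, I} ∈ τ_X ✓.
  U = {45, 46}: f^{-1}(U) = {H} ∈ τ_X ✓.
  U = {44, 45, 46}: f^{-1}(U) = {H, I} ∈ τ_X ✓.
Every preimage lies in τ_X, so f IS continuous.


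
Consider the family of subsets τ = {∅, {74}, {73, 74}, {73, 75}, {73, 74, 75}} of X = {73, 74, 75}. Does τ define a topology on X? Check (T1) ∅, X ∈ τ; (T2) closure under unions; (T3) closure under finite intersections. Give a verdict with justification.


τ is NOT a topology on X.

Axiom (T1): ∅ ∈ τ? Yes; X ∈ τ? Yes.
Axiom (T2/T3): check pairwise unions and intersections of members of τ.
Counterexample for (T3): {73, 74} ∩ {73, 75} = {73} ∉ τ. Therefore τ is NOT a topology.


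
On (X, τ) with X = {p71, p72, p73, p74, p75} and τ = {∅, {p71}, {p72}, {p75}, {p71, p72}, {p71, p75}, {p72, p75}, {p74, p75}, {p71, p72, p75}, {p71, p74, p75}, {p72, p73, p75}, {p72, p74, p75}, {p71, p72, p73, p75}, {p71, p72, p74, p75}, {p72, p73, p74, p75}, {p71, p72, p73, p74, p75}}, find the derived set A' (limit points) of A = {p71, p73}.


A' = ∅

For each x ∈ X, list the open sets U ∈ τ with x ∈ U, then check whether U ∩ (A ∖ {x}) ≠ ∅ for every such U.
  x = p71: open {p71} ∋ x has {p71} ∩ (A ∖ {p71}) = ∅, so x is NOT a limit point.
  x = p72: open {p72} ∋ x has {p72} ∩ (A ∖ {p72}) = ∅, so x is NOT a limit point.
  x = p73: open {p72, p73, p75} ∋ x has {p72, p73, p75} ∩ (A ∖ {p73}) = ∅, so x is NOT a limit point.
  x = p74: open {p74, p75} ∋ x has {p74, p75} ∩ (A ∖ {p74}) = ∅, so x is NOT a limit point.
  x = p75: open {p75} ∋ x has {p75} ∩ (A ∖ {p75}) = ∅, so x is NOT a limit point.
Collecting: A' = ∅.


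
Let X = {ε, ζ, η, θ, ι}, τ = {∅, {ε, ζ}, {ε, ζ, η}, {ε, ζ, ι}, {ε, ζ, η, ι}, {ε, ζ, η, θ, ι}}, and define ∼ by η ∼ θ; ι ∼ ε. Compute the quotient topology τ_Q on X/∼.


X/∼ = {[ε=ι], [ζ], [η=θ]}; |τ_Q| = 3.

Equivalence classes: [ε=ι], [ζ], [η=θ].
Quotient map π: X → X/∼ sends ε ↦ [ε=ι], ζ ↦ [ζ], η ↦ [η=θ], θ ↦ [η=θ], ι ↦ [ε=ι].
For each subset V ⊆ X/∼, compute π^{-1}(V) ⊆ X and check whether π^{-1}(V) ∈ τ. V is open in τ_Q iff π^{-1}(V) ∈ τ.
  V = {}: π^{-1}(V) = ∅ ∈ τ ✓.
  V = {[ε=ι]}: π^{-1}(V) = {ε, ι} ∉ τ ✗.
  V = {[ζ]}: π^{-1}(V) = {ζ} ∉ τ ✗.
  V = {[ε=ι], [ζ]}: π^{-1}(V) = {ε, ζ, ι} ∈ τ ✓.
  V = {[η=θ]}: π^{-1}(V) = {η, θ} ∉ τ ✗.
  V = {[ε=ι], [η=θ]}: π^{-1}(V) = {ε, η, θ, ι} ∉ τ ✗.
  V = {[ζ], [η=θ]}: π^{-1}(V) = {ζ, η, θ} ∉ τ ✗.
  V = {[ε=ι], [ζ], [η=θ]}: π^{-1}(V) = {ε, ζ, η, θ, ι} ∈ τ ✓.
Open sets in the quotient: τ_Q = {{}, {[ε=ι], [ζ]}, {[ε=ι], [ζ], [η=θ]}} (3 elements).


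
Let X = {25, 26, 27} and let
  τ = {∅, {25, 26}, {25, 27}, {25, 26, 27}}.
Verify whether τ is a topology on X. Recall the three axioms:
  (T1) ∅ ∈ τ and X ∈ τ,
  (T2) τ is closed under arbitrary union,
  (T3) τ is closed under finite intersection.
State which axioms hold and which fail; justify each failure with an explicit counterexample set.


τ is NOT a topology on X.

Axiom (T1): ∅ ∈ τ? Yes; X ∈ τ? Yes.
Axiom (T2/T3): check pairwise unions and intersections of members of τ.
Counterexample for (T3): {25, 26} ∩ {25, 27} = {25} ∉ τ. Therefore τ is NOT a topology.


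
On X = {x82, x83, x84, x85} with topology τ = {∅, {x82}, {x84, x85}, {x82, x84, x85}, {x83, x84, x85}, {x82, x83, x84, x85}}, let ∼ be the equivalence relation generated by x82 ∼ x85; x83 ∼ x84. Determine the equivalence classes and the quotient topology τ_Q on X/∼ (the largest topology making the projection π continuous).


X/∼ = {[x82=x85], [x83=x84]}; |τ_Q| = 2.

Equivalence classes: [x82=x85], [x83=x84].
Quotient map π: X → X/∼ sends x82 ↦ [x82=x85], x83 ↦ [x83=x84], x84 ↦ [x83=x84], x85 ↦ [x82=x85].
For each subset V ⊆ X/∼, compute π^{-1}(V) ⊆ X and check whether π^{-1}(V) ∈ τ. V is open in τ_Q iff π^{-1}(V) ∈ τ.
  V = {}: π^{-1}(V) = ∅ ∈ τ ✓.
  V = {[x82=x85]}: π^{-1}(V) = {x82, x85} ∉ τ ✗.
  V = {[x83=x84]}: π^{-1}(V) = {x83, x84} ∉ τ ✗.
  V = {[x82=x85], [x83=x84]}: π^{-1}(V) = {x82, x83, x84, x85} ∈ τ ✓.
Open sets in the quotient: τ_Q = {{}, {[x82=x85], [x83=x84]}} (2 elements).


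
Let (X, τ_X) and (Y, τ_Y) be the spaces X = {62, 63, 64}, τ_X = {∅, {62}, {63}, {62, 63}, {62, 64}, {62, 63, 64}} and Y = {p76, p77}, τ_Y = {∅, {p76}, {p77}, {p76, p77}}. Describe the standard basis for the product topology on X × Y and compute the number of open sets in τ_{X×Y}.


Basis B = {∅ × ∅, {62} × {p76}, {62} × {p77}, {63} × {p76}, {63} × {p77}, {62} × {p76, p77}, {62, 63} × {p76}, {62, 64} × {p76}, {62, 63} × {p77}, {62, 64} × {p77}, {63} × {p76, p77}, {62, 63, 64} × {p76}, {62, 63, 64} × {p77}, {62, 63} × {p76, p77}, {62, 64} × {p76, p77}, {62, 63, 64} × {p76, p77}}; |τ_{X×Y}| = 36.

Enumerate products U × V with U ∈ τ_X, V ∈ τ_Y (deduplicated):
  ∅ × ∅ = {} (∅)
  {62} × {p76} = {(62,p76)}
  {62} × {p77} = {(62,p77)}
  {63} × {p76} = {(63,p76)}
  {63} × {p77} = {(63,p77)}
  {62} × {p76, p77} = {(62,p76), (62,p77)}
  {62, 63} × {p76} = {(62,p76), (63,p76)}
  {62, 64} × {p76} = {(62,p76), (64,p76)}
  {62, 63} × {p77} = {(62,p77), (63,p77)}
  {62, 64} × {p77} = {(62,p77), (64,p77)}
  {63} × {p76, p77} = {(63,p76), (63,p77)}
  {62, 63, 64} × {p76} = {(62,p76), (63,p76), (64,p76)}
  {62, 63, 64} × {p77} = {(62,p77), (63,p77), (64,p77)}
  {62, 63} × {p76, p77} = {(62,p76), (62,p77), (63,p76), (63,p77)}
  {62, 64} × {p76, p77} = {(62,p76), (62,p77), (64,p76), (64,p77)}
  {62, 63, 64} × {p76, p77} = {(62,p76), (62,p77), (63,p76), (63,p77), (64,p76), (64,p77)}
These 16 distinct sets form the basis B.
Close under arbitrary unions to get τ_{X×Y}; counting gives |τ_{X×Y}| = 36.


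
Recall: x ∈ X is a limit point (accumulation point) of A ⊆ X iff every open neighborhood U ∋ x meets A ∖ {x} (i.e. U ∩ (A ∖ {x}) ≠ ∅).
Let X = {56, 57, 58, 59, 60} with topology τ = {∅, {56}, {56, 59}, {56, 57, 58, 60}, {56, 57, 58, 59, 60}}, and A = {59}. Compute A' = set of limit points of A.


A' = ∅

For each x ∈ X, list the open sets U ∈ τ with x ∈ U, then check whether U ∩ (A ∖ {x}) ≠ ∅ for every such U.
  x = 56: open {56} ∋ x has {56} ∩ (A ∖ {56}) = ∅, so x is NOT a limit point.
  x = 57: open {56, 57, 58, 60} ∋ x has {56, 57, 58, 60} ∩ (A ∖ {57}) = ∅, so x is NOT a limit point.
  x = 58: open {56, 57, 58, 60} ∋ x has {56, 57, 58, 60} ∩ (A ∖ {58}) = ∅, so x is NOT a limit point.
  x = 59: open {56, 59} ∋ x has {56, 59} ∩ (A ∖ {59}) = ∅, so x is NOT a limit point.
  x = 60: open {56, 57, 58, 60} ∋ x has {56, 57, 58, 60} ∩ (A ∖ {60}) = ∅, so x is NOT a limit point.
Collecting: A' = ∅.


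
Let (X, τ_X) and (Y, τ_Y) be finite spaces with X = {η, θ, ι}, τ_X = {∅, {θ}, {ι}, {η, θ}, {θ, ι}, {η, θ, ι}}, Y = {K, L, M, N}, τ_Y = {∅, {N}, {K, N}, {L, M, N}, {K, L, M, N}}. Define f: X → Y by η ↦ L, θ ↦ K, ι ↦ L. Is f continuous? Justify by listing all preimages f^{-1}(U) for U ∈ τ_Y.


f is NOT continuous.

Compute f^{-1}(U) for each U ∈ τ_Y:
  U = ∅: f^{-1}(U) = ∅ ∈ τ_X ✓.
  U = {N}: f^{-1}(U) = ∅ ∈ τ_X ✓.
  U = {K, N}: f^{-1}(U) = {θ} ∈ τ_X ✓.
  U = {L, M, N}: f^{-1}(U) = {η, ι} ∉ τ_X ✗.
  U = {K, L, M, N}: f^{-1}(U) = {η, θ, ι} ∈ τ_X ✓.
Found U = {L, M, N} with f^{-1}(U) = {η, ι} not in τ_X. Therefore f is NOT continuous.


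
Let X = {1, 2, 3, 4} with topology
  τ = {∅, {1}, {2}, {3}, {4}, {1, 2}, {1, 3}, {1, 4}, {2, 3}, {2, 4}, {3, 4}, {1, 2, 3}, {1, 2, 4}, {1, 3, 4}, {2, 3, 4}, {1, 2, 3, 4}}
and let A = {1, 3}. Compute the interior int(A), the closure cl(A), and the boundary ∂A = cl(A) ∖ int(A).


int(A) = {1, 3}, cl(A) = {1, 3}, ∂A = ∅.

Closed sets in (X, τ) are complements of opens:
  closed(X, τ) = {∅, {1}, {2}, {3}, {4}, {1, 2}, {1, 3}, {1, 4}, {2, 3}, {2, 4}, {3, 4}, {1, 2, 3}, {1, 2, 4}, {1, 3, 4}, {2, 3, 4}, {1, 2, 3, 4}}.
int(A) = ⋃ {U ∈ τ : U ⊆ A}. Opens contained in A: ∅, {1}, {3}, {1, 3}.
Taking the union of these: int(A) = {1, 3}.
cl(A) = ⋂ {C closed : A ⊆ C}. Closed sets containing A: {1, 3}, {1, 2, 3}, {1, 3, 4}, {1, 2, 3, 4}.
Intersecting these: cl(A) = {1, 3}.
∂A = cl(A) ∖ int(A) = {1, 3} ∖ {1, 3} = ∅.


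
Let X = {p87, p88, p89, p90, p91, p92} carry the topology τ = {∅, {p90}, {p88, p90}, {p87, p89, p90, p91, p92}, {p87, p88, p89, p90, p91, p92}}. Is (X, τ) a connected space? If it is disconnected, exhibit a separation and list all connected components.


(X, τ) is connected.

Find clopen sets (U ∈ τ with X ∖ U ∈ τ):
  U = ∅, X ∖ U = {p87, p88, p89, p90, p91, p92} — both open, so U is clopen.
  U = {p87, p88, p89, p90, p91, p92}, X ∖ U = ∅ — both open, so U is clopen.
Only trivial clopens (∅ and X) exist, so (X, τ) is connected.
Compute connected components by grouping points that agree on all clopens:
  component: {p87, p88, p89, p90, p91, p92}


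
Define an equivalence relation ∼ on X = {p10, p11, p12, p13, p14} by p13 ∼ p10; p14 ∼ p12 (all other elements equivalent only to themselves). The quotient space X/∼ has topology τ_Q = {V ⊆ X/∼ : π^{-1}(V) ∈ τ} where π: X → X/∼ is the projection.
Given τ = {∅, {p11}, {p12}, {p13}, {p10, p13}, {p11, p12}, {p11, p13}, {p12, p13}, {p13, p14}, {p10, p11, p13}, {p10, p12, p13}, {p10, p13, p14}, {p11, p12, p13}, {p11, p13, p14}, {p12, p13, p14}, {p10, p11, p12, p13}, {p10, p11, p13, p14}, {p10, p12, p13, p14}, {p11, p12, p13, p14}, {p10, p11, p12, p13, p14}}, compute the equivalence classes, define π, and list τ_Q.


X/∼ = {[p10=p13], [p11], [p12=p14]}; |τ_Q| = 6.

Equivalence classes: [p10=p13], [p11], [p12=p14].
Quotient map π: X → X/∼ sends p10 ↦ [p10=p13], p11 ↦ [p11], p12 ↦ [p12=p14], p13 ↦ [p10=p13], p14 ↦ [p12=p14].
For each subset V ⊆ X/∼, compute π^{-1}(V) ⊆ X and check whether π^{-1}(V) ∈ τ. V is open in τ_Q iff π^{-1}(V) ∈ τ.
  V = {}: π^{-1}(V) = ∅ ∈ τ ✓.
  V = {[p10=p13]}: π^{-1}(V) = {p10, p13} ∈ τ ✓.
  V = {[p11]}: π^{-1}(V) = {p11} ∈ τ ✓.
  V = {[p10=p13], [p11]}: π^{-1}(V) = {p10, p11, p13} ∈ τ ✓.
  V = {[p12=p14]}: π^{-1}(V) = {p12, p14} ∉ τ ✗.
  V = {[p10=p13], [p12=p14]}: π^{-1}(V) = {p10, p12, p13, p14} ∈ τ ✓.
  V = {[p11], [p12=p14]}: π^{-1}(V) = {p11, p12, p14} ∉ τ ✗.
  V = {[p10=p13], [p11], [p12=p14]}: π^{-1}(V) = {p10, p11, p12, p13, p14} ∈ τ ✓.
Open sets in the quotient: τ_Q = {{}, {[p10=p13]}, {[p11]}, {[p10=p13], [p11]}, {[p10=p13], [p12=p14]}, {[p10=p13], [p11], [p12=p14]}} (6 elements).


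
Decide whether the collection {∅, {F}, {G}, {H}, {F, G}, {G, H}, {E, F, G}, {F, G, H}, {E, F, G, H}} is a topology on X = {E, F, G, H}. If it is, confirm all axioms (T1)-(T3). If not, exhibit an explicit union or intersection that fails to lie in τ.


τ is NOT a topology on X.

Axiom (T1): ∅ ∈ τ? Yes; X ∈ τ? Yes.
Axiom (T2/T3): check pairwise unions and intersections of members of τ.
Counterexample for (T2): {F} ∪ {H} = {F, H} ∉ τ. Therefore τ is NOT a topology.


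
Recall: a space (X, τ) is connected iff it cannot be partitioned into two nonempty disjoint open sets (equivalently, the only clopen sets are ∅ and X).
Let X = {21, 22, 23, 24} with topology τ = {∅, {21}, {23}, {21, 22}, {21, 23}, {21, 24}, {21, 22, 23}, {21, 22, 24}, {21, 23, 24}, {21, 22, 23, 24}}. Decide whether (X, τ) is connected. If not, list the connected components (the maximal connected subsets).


(X, τ) is disconnected; components = [{23}, {21, 22, 24}].

Find clopen sets (U ∈ τ with X ∖ U ∈ τ):
  U = ∅, X ∖ U = {21, 22, 23, 24} — both open, so U is clopen.
  U = {23}, X ∖ U = {21, 22, 24} — both open, so U is clopen.
  U = {21, 22, 24}, X ∖ U = {23} — both open, so U is clopen.
  U = {21, 22, 23, 24}, X ∖ U = ∅ — both open, so U is clopen.
Nontrivial clopen(s) exist: e.g. {23}. So (X, τ) is disconnected.
Compute connected components by grouping points that agree on all clopens:
  component: {23}
  component: {21, 22, 24}


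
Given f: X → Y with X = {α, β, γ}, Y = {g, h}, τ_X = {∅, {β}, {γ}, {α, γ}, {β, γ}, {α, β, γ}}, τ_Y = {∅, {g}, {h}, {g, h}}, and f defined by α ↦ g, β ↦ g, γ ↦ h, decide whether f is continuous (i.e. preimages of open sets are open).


f is NOT continuous.

Compute f^{-1}(U) for each U ∈ τ_Y:
  U = ∅: f^{-1}(U) = ∅ ∈ τ_X ✓.
  U = {g}: f^{-1}(U) = {α, β} ∉ τ_X ✗.
  U = {h}: f^{-1}(U) = {γ} ∈ τ_X ✓.
  U = {g, h}: f^{-1}(U) = {α, β, γ} ∈ τ_X ✓.
Found U = {g} with f^{-1}(U) = {α, β} not in τ_X. Therefore f is NOT continuous.


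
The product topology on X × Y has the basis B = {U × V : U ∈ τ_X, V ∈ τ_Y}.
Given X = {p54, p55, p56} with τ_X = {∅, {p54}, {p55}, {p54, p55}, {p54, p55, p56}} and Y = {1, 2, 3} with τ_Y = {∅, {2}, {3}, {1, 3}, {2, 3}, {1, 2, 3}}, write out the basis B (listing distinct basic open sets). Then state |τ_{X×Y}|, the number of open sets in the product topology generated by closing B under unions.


Basis B = {∅ × ∅, {p54} × {2}, {p54} × {3}, {p55} × {2}, {p55} × {3}, {p54} × {1, 3}, {p54} × {2, 3}, {p54, p55} × {2}, {p54, p55} × {3}, {p55} × {1, 3}, {p55} × {2, 3}, {p54} × {1, 2, 3}, {p54, p55, p56} × {2}, {p54, p55, p56} × {3}, {p55} × {1, 2, 3}, {p54, p55} × {1, 3}, {p54, p55} × {2, 3}, {p54, p55} × {1, 2, 3}, {p54, p55, p56} × {1, 3}, {p54, p55, p56} × {2, 3}, {p54, p55, p56} × {1, 2, 3}}; |τ_{X×Y}| = 70.

Enumerate products U × V with U ∈ τ_X, V ∈ τ_Y (deduplicated):
  ∅ × ∅ = {} (∅)
  {p54} × {2} = {(p54,2)}
  {p54} × {3} = {(p54,3)}
  {p55} × {2} = {(p55,2)}
  {p55} × {3} = {(p55,3)}
  {p54} × {1, 3} = {(p54,1), (p54,3)}
  {p54} × {2, 3} = {(p54,2), (p54,3)}
  {p54, p55} × {2} = {(p54,2), (p55,2)}
  {p54, p55} × {3} = {(p54,3), (p55,3)}
  {p55} × {1, 3} = {(p55,1), (p55,3)}
  {p55} × {2, 3} = {(p55,2), (p55,3)}
  {p54} × {1, 2, 3} = {(p54,1), (p54,2), (p54,3)}
  {p54, p55, p56} × {2} = {(p54,2), (p55,2), (p56,2)}
  {p54, p55, p56} × {3} = {(p54,3), (p55,3), (p56,3)}
  {p55} × {1, 2, 3} = {(p55,1), (p55,2), (p55,3)}
  {p54, p55} × {1, 3} = {(p54,1), (p54,3), (p55,1), (p55,3)}
  {p54, p55} × {2, 3} = {(p54,2), (p54,3), (p55,2), (p55,3)}
  {p54, p55} × {1, 2, 3} = {(p54,1), (p54,2), (p54,3), (p55,1), (p55,2), (p55,3)}
  {p54, p55, p56} × {1, 3} = {(p54,1), (p54,3), (p55,1), (p55,3), (p56,1), (p56,3)}
  {p54, p55, p56} × {2, 3} = {(p54,2), (p54,3), (p55,2), (p55,3), (p56,2), (p56,3)}
  {p54, p55, p56} × {1, 2, 3} = {(p54,1), (p54,2), (p54,3), (p55,1), (p55,2), (p55,3), (p56,1), (p56,2), (p56,3)}
These 21 distinct sets form the basis B.
Close under arbitrary unions to get τ_{X×Y}; counting gives |τ_{X×Y}| = 70.


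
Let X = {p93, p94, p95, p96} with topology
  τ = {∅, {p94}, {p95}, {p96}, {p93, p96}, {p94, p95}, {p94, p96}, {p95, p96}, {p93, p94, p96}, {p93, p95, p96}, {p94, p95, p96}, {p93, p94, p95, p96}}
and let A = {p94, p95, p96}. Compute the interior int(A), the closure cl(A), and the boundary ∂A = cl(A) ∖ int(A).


int(A) = {p94, p95, p96}, cl(A) = {p93, p94, p95, p96}, ∂A = {p93}.

Closed sets in (X, τ) are complements of opens:
  closed(X, τ) = {∅, {p93}, {p94}, {p95}, {p93, p94}, {p93, p95}, {p93, p96}, {p94, p95}, {p93, p94, p95}, {p93, p94, p96}, {p93, p95, p96}, {p93, p94, p95, p96}}.
int(A) = ⋃ {U ∈ τ : U ⊆ A}. Opens contained in A: ∅, {p94}, {p95}, {p96}, {p94, p95}, {p94, p96}, {p95, p96}, {p94, p95, p96}.
Taking the union of these: int(A) = {p94, p95, p96}.
cl(A) = ⋂ {C closed : A ⊆ C}. Closed sets containing A: {p93, p94, p95, p96}.
Intersecting these: cl(A) = {p93, p94, p95, p96}.
∂A = cl(A) ∖ int(A) = {p93, p94, p95, p96} ∖ {p94, p95, p96} = {p93}.


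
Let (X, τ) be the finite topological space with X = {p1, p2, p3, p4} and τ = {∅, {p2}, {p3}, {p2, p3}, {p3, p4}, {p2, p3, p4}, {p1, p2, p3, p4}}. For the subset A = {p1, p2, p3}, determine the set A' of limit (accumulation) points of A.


A' = {p1, p4}

For each x ∈ X, list the open sets U ∈ τ with x ∈ U, then check whether U ∩ (A ∖ {x}) ≠ ∅ for every such U.
  x = p1: opens ∋ x are {p1, p2, p3, p4}; each meets A ∖ {p1}, so x IS a limit point.
  x = p2: open {p2} ∋ x has {p2} ∩ (A ∖ {p2}) = ∅, so x is NOT a limit point.
  x = p3: open {p3} ∋ x has {p3} ∩ (A ∖ {p3}) = ∅, so x is NOT a limit point.
  x = p4: opens ∋ x are {p3, p4}, {p2, p3, p4}, {p1, p2, p3, p4}; each meets A ∖ {p4}, so x IS a limit point.
Collecting: A' = {p1, p4}.


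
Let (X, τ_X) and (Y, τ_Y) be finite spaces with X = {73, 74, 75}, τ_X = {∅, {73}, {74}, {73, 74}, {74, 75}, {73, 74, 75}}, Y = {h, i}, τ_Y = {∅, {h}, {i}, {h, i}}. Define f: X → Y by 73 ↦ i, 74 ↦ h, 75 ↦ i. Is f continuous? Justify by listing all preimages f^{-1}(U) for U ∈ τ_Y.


f is NOT continuous.

Compute f^{-1}(U) for each U ∈ τ_Y:
  U = ∅: f^{-1}(U) = ∅ ∈ τ_X ✓.
  U = {h}: f^{-1}(U) = {74} ∈ τ_X ✓.
  U = {i}: f^{-1}(U) = {73, 75} ∉ τ_X ✗.
  U = {h, i}: f^{-1}(U) = {73, 74, 75} ∈ τ_X ✓.
Found U = {i} with f^{-1}(U) = {73, 75} not in τ_X. Therefore f is NOT continuous.


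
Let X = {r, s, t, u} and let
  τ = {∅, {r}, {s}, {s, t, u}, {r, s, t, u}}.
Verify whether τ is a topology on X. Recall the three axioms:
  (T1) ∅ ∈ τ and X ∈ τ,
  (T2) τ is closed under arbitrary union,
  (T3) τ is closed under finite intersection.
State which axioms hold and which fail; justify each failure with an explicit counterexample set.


τ is NOT a topology on X.

Axiom (T1): ∅ ∈ τ? Yes; X ∈ τ? Yes.
Axiom (T2/T3): check pairwise unions and intersections of members of τ.
Counterexample for (T2): {r} ∪ {s} = {r, s} ∉ τ. Therefore τ is NOT a topology.
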